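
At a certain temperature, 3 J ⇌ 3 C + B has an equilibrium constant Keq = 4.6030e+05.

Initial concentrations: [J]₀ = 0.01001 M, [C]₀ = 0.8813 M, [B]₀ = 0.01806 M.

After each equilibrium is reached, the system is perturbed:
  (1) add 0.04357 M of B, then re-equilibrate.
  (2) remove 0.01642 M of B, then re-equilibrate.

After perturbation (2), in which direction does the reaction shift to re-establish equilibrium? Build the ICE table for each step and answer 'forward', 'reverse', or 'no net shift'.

Q₀ = 1.2325e+04 vs Keq = 4.6030e+05 ⇒ Q<K, forward
Step 1:
                  J         C         B
  Initial   0.01001    0.8813   0.01806
  Change  -0.006869  0.006869   0.00229
  Equil    0.003141    0.8882   0.02035
  solve Keq expr → x = 0.00229; check Q = 4.6030e+05
Then add 0.04357 M of B.
Step 2:
                  J         C         B
  Initial  0.003141    0.8882   0.06392
  Change    0.00144  -0.00144 -4.7994e-04
  Equil     0.00458    0.8867   0.06344
  solve Keq expr → x = -4.7994e-04; check Q = 4.6030e+05
Then remove 0.01642 M of B.
Step 3:
                  J         C         B
  Initial   0.00458    0.8867   0.04702
  Change  -4.2901e-04 4.2901e-04 1.4300e-04
  Equil    0.004151    0.8872   0.04716
  solve Keq expr → x = 1.4300e-04; check Q = 4.6030e+05

Direction: forward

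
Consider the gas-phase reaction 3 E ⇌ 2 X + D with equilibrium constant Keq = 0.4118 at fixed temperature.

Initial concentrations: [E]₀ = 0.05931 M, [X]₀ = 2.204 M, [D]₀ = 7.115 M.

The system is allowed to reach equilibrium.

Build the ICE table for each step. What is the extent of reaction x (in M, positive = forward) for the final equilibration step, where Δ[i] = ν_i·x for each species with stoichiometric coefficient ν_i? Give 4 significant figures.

x = -0.7 M

Q₀ = 1.6566e+05 vs Keq = 0.4118 ⇒ Q>K, reverse
Step 1:
                    E           X           D
  Initial     0.05931       2.204       7.115
  Change          2.1        -1.4        -0.7
  Equil         2.159       0.804       6.415
  solve Keq expr → x = -0.7; check Q = 0.4118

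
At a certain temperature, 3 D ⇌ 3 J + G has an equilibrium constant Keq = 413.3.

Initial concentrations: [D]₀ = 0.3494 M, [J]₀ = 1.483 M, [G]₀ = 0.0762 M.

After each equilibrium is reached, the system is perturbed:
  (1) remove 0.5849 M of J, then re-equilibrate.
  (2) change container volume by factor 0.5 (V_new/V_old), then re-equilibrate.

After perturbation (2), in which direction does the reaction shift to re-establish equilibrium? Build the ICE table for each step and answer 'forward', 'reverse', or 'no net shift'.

Direction: reverse

Q₀ = 5.827 vs Keq = 413.3 ⇒ Q<K, forward
Step 1:
                    D           J           G
  Initial      0.3494       1.483      0.0762
  Change      -0.2269      0.2269     0.07564
  Equil        0.1225        1.71      0.1518
  solve Keq expr → x = 0.07564; check Q = 413.3
Then remove 0.5849 M of J.
Step 2:
                    D           J           G
  Initial      0.1225       1.125      0.1518
  Change     -0.03704     0.03704     0.01235
  Equil       0.08543       1.162      0.1642
  solve Keq expr → x = 0.01235; check Q = 413.3
Then change container volume by factor 0.5 (V_new/V_old).
Step 3:
                    D           J           G
  Initial      0.1709       2.324      0.3284
  Change      0.03811    -0.03811     -0.0127
  Equil         0.209       2.286      0.3157
  solve Keq expr → x = -0.0127; check Q = 413.3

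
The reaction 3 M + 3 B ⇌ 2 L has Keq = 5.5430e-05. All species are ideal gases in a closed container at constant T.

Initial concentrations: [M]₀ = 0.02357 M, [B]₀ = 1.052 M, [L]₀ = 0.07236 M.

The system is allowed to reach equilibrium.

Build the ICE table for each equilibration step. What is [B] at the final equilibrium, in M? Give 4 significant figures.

[B]_eq = 1.16 M

Q₀ = 343.5 vs Keq = 5.5430e-05 ⇒ Q>K, reverse
Step 1:
                  M         B         L
  I         0.02357     1.052   0.07236
  C          0.1079    0.1079  -0.07192
  E          0.1314      1.16 4.4321e-04
  solve Keq expr → x = -0.03596; check Q = 5.5430e-05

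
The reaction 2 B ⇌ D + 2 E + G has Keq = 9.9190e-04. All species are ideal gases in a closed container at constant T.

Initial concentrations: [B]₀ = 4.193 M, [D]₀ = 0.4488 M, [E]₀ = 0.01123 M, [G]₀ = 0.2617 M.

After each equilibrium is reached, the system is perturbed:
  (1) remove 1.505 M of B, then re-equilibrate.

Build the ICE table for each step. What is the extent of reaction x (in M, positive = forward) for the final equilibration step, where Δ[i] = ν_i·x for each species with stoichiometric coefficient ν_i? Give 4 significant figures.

Q₀ = 8.4249e-07 vs Keq = 9.9190e-04 ⇒ Q<K, forward
Step 1:
                  B         D         E         G
  I           4.193    0.4488   0.01123    0.2617
  C         -0.2518    0.1259    0.2518    0.1259
  E           3.941    0.5747     0.263    0.3876
  solve Keq expr → x = 0.1259; check Q = 9.9190e-04
Then remove 1.505 M of B.
Step 2:
                  B         D         E         G
  I           2.436    0.5747     0.263    0.3876
  C         0.07937  -0.03968  -0.07937  -0.03968
  E           2.516     0.535    0.1836    0.3479
  solve Keq expr → x = -0.03968; check Q = 9.9190e-04

x = -0.03968 M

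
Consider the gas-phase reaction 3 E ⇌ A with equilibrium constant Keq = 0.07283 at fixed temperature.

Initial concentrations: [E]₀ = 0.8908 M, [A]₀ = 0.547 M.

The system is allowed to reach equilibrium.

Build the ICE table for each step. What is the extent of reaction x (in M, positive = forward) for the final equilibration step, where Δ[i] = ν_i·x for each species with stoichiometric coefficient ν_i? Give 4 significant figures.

x = -0.241 M

Q₀ = 0.7738 vs Keq = 0.07283 ⇒ Q>K, reverse
Step 1:
                   E          A
  init        0.8908      0.547
  Δ           0.7229     -0.241
  eq           1.614      0.306
  solve Keq expr → x = -0.241; check Q = 0.07283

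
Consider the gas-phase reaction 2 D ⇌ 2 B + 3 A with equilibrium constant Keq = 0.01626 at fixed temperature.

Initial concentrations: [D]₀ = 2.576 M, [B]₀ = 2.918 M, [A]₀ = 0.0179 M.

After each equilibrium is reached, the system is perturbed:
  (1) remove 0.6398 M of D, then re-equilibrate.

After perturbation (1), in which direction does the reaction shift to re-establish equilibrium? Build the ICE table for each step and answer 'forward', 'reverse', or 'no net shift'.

Q₀ = 7.3593e-06 vs Keq = 0.01626 ⇒ Q<K, forward
Step 1:
                  D         B         A
  I           2.576     2.918    0.0179
  C         -0.1337    0.1337    0.2005
  E           2.442     3.052    0.2184
  solve Keq expr → x = 0.06683; check Q = 0.01626
Then remove 0.6398 M of D.
Step 2:
                  D         B         A
  I           1.803     3.052    0.2184
  C         0.02494  -0.02494  -0.03741
  E           1.827     3.027     0.181
  solve Keq expr → x = -0.01247; check Q = 0.01626

Direction: reverse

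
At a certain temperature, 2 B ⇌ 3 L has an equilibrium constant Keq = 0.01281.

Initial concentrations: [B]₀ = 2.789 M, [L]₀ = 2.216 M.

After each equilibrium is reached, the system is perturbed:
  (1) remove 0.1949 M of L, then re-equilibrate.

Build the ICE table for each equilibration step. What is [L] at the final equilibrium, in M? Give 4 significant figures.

[L]_eq = 0.5657 M

Q₀ = 1.399 vs Keq = 0.01281 ⇒ Q>K, reverse
Step 1:
                    B           L
  I             2.789       2.216
  C             1.092      -1.638
  E             3.881      0.5779
  solve Keq expr → x = -0.546; check Q = 0.01281
Then remove 0.1949 M of L.
Step 2:
                    B           L
  I             3.881       0.383
  C           -0.1218      0.1827
  E             3.759      0.5657
  solve Keq expr → x = 0.06091; check Q = 0.01281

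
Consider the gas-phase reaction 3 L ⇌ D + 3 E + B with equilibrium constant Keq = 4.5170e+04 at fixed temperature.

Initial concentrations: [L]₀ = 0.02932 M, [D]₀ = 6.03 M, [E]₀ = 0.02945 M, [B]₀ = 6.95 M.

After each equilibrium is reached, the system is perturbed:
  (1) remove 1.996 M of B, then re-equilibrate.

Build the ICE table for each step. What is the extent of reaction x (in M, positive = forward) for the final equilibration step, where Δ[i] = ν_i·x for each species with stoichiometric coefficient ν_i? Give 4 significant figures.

Q₀ = 42.47 vs Keq = 4.5170e+04 ⇒ Q<K, forward
Step 1:
                  L         D         E         B
  I         0.02932      6.03   0.02945      6.95
  C        -0.02409  0.008031   0.02409  0.008031
  E        0.005227     6.038   0.05354     6.958
  solve Keq expr → x = 0.008031; check Q = 4.5170e+04
Then remove 1.996 M of B.
Step 2:
                  L         D         E         B
  I        0.005227     6.038   0.05354     4.962
  C       -5.1225e-04 1.7075e-04 5.1225e-04 1.7075e-04
  E        0.004714     6.038   0.05406     4.962
  solve Keq expr → x = 1.7075e-04; check Q = 4.5170e+04

x = 1.7075e-04 M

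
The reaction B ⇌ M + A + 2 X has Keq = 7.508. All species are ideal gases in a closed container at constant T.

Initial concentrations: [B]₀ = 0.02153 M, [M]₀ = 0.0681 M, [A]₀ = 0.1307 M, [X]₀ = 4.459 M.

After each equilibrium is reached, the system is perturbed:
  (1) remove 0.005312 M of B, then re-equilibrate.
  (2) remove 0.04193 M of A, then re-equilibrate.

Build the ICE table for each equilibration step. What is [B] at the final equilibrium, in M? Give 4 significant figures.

Q₀ = 8.22 vs Keq = 7.508 ⇒ Q>K, reverse
Step 1:
                    B           M           A           X
  I           0.02153      0.0681      0.1307       4.459
  C          0.001322   -0.001322   -0.001322   -0.002644
  E           0.02285     0.06678      0.1294       4.456
  solve Keq expr → x = -0.001322; check Q = 7.508
Then remove 0.005312 M of B.
Step 2:
                    B           M           A           X
  I           0.01754     0.06678      0.1294       4.456
  C          0.003475   -0.003475   -0.003475    -0.00695
  E           0.02102      0.0633      0.1259       4.449
  solve Keq expr → x = -0.003475; check Q = 7.508
Then remove 0.04193 M of A.
Step 3:
                    B           M           A           X
  I           0.02102      0.0633     0.08397       4.449
  C         -0.004943    0.004943    0.004943    0.009887
  E           0.01607     0.06825     0.08892       4.459
  solve Keq expr → x = 0.004943; check Q = 7.508

[B]_eq = 0.01607 M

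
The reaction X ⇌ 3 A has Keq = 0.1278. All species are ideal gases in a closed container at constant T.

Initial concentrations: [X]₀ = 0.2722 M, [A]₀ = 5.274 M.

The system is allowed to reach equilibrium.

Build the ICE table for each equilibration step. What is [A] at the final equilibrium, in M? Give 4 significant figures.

[A]_eq = 0.6156 M

Q₀ = 538.9 vs Keq = 0.1278 ⇒ Q>K, reverse
Step 1:
                   X          A
  I           0.2722      5.274
  C            1.553     -4.658
  E            1.825     0.6156
  solve Keq expr → x = -1.553; check Q = 0.1278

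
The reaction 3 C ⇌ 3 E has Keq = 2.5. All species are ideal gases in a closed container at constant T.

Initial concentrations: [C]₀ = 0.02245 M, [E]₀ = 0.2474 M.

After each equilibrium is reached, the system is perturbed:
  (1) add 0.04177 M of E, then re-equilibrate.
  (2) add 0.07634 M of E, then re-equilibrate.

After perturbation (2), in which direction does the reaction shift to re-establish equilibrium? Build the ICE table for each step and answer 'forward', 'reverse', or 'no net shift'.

Q₀ = 1338 vs Keq = 2.5 ⇒ Q>K, reverse
Step 1:
                    C           E
  Initial     0.02245      0.2474
  Change      0.09203    -0.09203
  Equil        0.1145      0.1554
  solve Keq expr → x = -0.03068; check Q = 2.5
Then add 0.04177 M of E.
Step 2:
                    C           E
  Initial      0.1145      0.1971
  Change      0.01772    -0.01772
  Equil        0.1322      0.1794
  solve Keq expr → x = -0.005907; check Q = 2.5
Then add 0.07634 M of E.
Step 3:
                    C           E
  Initial      0.1322      0.2558
  Change      0.03239    -0.03239
  Equil        0.1646      0.2234
  solve Keq expr → x = -0.0108; check Q = 2.5

Direction: reverse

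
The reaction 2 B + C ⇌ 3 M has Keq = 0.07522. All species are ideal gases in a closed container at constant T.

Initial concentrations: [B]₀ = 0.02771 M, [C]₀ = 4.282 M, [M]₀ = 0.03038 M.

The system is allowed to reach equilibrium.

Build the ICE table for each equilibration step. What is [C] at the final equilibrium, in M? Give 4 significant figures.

Q₀ = 0.008528 vs Keq = 0.07522 ⇒ Q<K, forward
Step 1:
                  B         C         M
  init      0.02771     4.282   0.03038
  Δ        -0.01036  -0.00518   0.01554
  eq        0.01735     4.277   0.04592
  solve Keq expr → x = 0.00518; check Q = 0.07522

[C]_eq = 4.277 M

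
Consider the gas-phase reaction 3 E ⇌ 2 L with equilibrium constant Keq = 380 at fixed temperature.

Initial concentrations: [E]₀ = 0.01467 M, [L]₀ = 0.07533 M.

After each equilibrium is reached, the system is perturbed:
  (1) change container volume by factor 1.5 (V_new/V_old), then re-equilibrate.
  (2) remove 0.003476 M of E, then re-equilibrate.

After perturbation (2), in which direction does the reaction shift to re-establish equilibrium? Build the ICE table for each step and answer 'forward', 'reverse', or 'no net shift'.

Direction: reverse

Q₀ = 1797 vs Keq = 380 ⇒ Q>K, reverse
Step 1:
                  E         L
  init      0.01467   0.07533
  Δ        0.008678 -0.005785
  eq        0.02335   0.06954
  solve Keq expr → x = -0.002893; check Q = 380
Then change container volume by factor 1.5 (V_new/V_old).
Step 2:
                  E         L
  init      0.01557   0.04636
  Δ        0.001923 -0.001282
  eq        0.01749   0.04508
  solve Keq expr → x = -6.4087e-04; check Q = 380
Then remove 0.003476 M of E.
Step 3:
                  E         L
  init      0.01401   0.04508
  Δ        0.002962 -0.001974
  eq        0.01697   0.04311
  solve Keq expr → x = -9.8720e-04; check Q = 380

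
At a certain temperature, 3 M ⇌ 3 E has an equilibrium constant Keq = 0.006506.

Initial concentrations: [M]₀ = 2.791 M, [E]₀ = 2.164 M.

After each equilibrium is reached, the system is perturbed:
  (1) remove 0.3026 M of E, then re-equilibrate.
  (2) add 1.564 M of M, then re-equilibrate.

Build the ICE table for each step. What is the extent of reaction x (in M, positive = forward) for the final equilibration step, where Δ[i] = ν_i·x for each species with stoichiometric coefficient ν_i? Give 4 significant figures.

Q₀ = 0.4661 vs Keq = 0.006506 ⇒ Q>K, reverse
Step 1:
                    M           E
  Initial       2.791       2.164
  Change        1.385      -1.385
  Equil         4.176      0.7795
  solve Keq expr → x = -0.4615; check Q = 0.006506
Then remove 0.3026 M of E.
Step 2:
                    M           E
  Initial       4.176      0.4769
  Change       -0.255       0.255
  Equil         3.921      0.7319
  solve Keq expr → x = 0.085; check Q = 0.006506
Then add 1.564 M of M.
Step 3:
                    M           E
  Initial       5.485      0.7319
  Change       -0.246       0.246
  Equil         5.238      0.9779
  solve Keq expr → x = 0.08201; check Q = 0.006506

x = 0.08201 M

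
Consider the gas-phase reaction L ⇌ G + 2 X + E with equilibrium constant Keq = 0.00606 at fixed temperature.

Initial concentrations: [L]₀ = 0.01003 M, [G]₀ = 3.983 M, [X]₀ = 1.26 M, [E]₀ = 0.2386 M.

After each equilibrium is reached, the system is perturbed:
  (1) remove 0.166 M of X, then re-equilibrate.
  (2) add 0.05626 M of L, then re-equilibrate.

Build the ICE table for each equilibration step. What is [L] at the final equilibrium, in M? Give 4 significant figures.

Q₀ = 150.4 vs Keq = 0.00606 ⇒ Q>K, reverse
Step 1:
                  L         G         X         E
  init      0.01003     3.983      1.26    0.2386
  Δ          0.2379   -0.2379   -0.4759   -0.2379
  eq          0.248     3.745    0.7841 6.5265e-04
  solve Keq expr → x = -0.2379; check Q = 0.00606
Then remove 0.166 M of X.
Step 2:
                  L         G         X         E
  init        0.248     3.745    0.6181 6.5265e-04
  Δ       -3.9319e-04 3.9319e-04 7.8637e-04 3.9319e-04
  eq         0.2476     3.745    0.6189  0.001046
  solve Keq expr → x = 3.9319e-04; check Q = 0.00606
Then add 0.05626 M of L.
Step 3:
                  L         G         X         E
  init       0.3038     3.745    0.6189  0.001046
  Δ       -2.3464e-04 2.3464e-04 4.6927e-04 2.3464e-04
  eq         0.3036     3.746    0.6194   0.00128
  solve Keq expr → x = 2.3464e-04; check Q = 0.00606

[L]_eq = 0.3036 M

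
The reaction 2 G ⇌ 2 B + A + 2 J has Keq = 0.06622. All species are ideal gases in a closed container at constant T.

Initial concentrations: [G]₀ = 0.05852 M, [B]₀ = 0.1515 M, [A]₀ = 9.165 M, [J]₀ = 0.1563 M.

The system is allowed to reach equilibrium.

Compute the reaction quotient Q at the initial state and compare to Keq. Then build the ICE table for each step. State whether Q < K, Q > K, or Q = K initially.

Q₀ = 1.501 vs Keq = 0.06622 ⇒ Q>K, reverse
Step 1:
                    G           B           A           J
  I           0.05852      0.1515       9.165      0.1563
  C           0.05539    -0.05539     -0.0277    -0.05539
  E            0.1139     0.09611       9.137      0.1009
  solve Keq expr → x = -0.0277; check Q = 0.06622

Q₀ = 1.501; Q > K (proceeds reverse)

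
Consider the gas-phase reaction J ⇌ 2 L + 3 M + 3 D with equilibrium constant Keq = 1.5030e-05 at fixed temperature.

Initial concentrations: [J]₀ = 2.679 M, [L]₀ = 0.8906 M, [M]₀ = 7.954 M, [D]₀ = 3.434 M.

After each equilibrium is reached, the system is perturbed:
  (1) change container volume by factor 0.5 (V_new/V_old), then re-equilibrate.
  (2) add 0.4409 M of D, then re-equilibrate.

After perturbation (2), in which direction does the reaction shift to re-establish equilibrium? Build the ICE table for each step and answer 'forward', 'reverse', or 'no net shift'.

Direction: reverse

Q₀ = 6033 vs Keq = 1.5030e-05 ⇒ Q>K, reverse
Step 1:
                    J           L           M           D
  Initial       2.679      0.8906       7.954       3.434
  Change       0.4452     -0.8905      -1.336      -1.336
  Equil         3.124  1.3241e-04       6.618       2.098
  solve Keq expr → x = -0.4452; check Q = 1.5030e-05
Then change container volume by factor 0.5 (V_new/V_old).
Step 2:
                    J           L           M           D
  Initial       6.248  2.6483e-04       13.24       4.197
  Change   1.2071e-04 -2.4141e-04 -3.6212e-04 -3.6212e-04
  Equil         6.249  2.3412e-05       13.24       4.196
  solve Keq expr → x = -1.2071e-04; check Q = 1.5030e-05
Then add 0.4409 M of D.
Step 3:
                    J           L           M           D
  Initial       6.249  2.3412e-05       13.24       4.637
  Change   1.6291e-06 -3.2583e-06 -4.8874e-06 -4.8874e-06
  Equil         6.249  2.0153e-05       13.24       4.637
  solve Keq expr → x = -1.6291e-06; check Q = 1.5030e-05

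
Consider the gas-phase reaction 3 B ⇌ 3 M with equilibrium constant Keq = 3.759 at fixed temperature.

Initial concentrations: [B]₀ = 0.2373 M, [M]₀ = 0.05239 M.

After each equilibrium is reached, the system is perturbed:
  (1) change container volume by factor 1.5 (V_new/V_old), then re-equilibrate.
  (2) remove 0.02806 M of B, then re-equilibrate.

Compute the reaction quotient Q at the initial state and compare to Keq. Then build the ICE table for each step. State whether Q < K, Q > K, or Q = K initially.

Q₀ = 0.01076 vs Keq = 3.759 ⇒ Q<K, forward
Step 1:
                   B          M
  I           0.2373    0.05239
  C          -0.1239     0.1239
  E           0.1134     0.1763
  solve Keq expr → x = 0.0413; check Q = 3.759
Then change container volume by factor 1.5 (V_new/V_old).
Step 2:
                   B          M
  I          0.07559     0.1175
  C                0          0
  E          0.07559     0.1175
  solve Keq expr → x = 0; check Q = 3.759
Then remove 0.02806 M of B.
Step 3:
                   B          M
  I          0.04753     0.1175
  C          0.01708   -0.01708
  E          0.06461     0.1005
  solve Keq expr → x = -0.005692; check Q = 3.759

Q₀ = 0.01076; Q < K (proceeds forward)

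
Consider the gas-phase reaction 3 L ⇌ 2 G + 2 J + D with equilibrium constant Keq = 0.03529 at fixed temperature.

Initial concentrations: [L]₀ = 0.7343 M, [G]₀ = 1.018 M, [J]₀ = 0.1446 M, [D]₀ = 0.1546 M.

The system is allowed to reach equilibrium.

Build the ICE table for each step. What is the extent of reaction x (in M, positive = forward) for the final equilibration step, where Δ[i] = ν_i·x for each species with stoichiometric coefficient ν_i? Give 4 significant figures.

Q₀ = 0.008461 vs Keq = 0.03529 ⇒ Q<K, forward
Step 1:
                    L           G           J           D
  I            0.7343       1.018      0.1446      0.1546
  C          -0.09351     0.06234     0.06234     0.03117
  E            0.6408        1.08      0.2069      0.1858
  solve Keq expr → x = 0.03117; check Q = 0.03529

x = 0.03117 M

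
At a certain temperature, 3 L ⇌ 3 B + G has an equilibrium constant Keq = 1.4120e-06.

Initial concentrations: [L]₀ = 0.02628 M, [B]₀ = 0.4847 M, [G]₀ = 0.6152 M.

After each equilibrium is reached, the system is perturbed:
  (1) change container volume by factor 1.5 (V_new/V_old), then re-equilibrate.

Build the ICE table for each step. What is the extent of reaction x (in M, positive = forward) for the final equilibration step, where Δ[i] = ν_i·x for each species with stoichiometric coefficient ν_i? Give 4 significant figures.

x = 2.3172e-04 M

Q₀ = 3860 vs Keq = 1.4120e-06 ⇒ Q>K, reverse
Step 1:
                   L          B          G
  Initial    0.02628     0.4847     0.6152
  Change      0.4774    -0.4774    -0.1591
  Equil       0.5036    0.00734     0.4561
  solve Keq expr → x = -0.1591; check Q = 1.4120e-06
Then change container volume by factor 1.5 (V_new/V_old).
Step 2:
                   L          B          G
  Initial     0.3358   0.004894     0.3041
  Change  -6.9515e-04 6.9515e-04 2.3172e-04
  Equil       0.3351   0.005589     0.3043
  solve Keq expr → x = 2.3172e-04; check Q = 1.4120e-06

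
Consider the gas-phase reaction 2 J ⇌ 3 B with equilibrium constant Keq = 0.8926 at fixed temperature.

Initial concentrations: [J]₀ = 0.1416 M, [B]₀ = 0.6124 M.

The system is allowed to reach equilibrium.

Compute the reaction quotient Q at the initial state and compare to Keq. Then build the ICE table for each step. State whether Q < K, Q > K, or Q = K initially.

Q₀ = 11.45 vs Keq = 0.8926 ⇒ Q>K, reverse
Step 1:
                   J          B
  I           0.1416     0.6124
  C           0.1355    -0.2032
  E           0.2771     0.4092
  solve Keq expr → x = -0.06773; check Q = 0.8926

Q₀ = 11.45; Q > K (proceeds reverse)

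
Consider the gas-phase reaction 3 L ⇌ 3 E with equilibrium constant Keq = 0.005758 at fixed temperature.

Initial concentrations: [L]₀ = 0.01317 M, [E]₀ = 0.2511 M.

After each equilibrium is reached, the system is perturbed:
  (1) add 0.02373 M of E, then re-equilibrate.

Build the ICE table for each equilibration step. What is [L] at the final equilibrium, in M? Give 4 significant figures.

Q₀ = 6931 vs Keq = 0.005758 ⇒ Q>K, reverse
Step 1:
                   L          E
  init       0.01317     0.2511
  Δ           0.2109    -0.2109
  eq          0.2241    0.04017
  solve Keq expr → x = -0.07031; check Q = 0.005758
Then add 0.02373 M of E.
Step 2:
                   L          E
  init        0.2241     0.0639
  Δ          0.02012   -0.02012
  eq          0.2442    0.04377
  solve Keq expr → x = -0.006708; check Q = 0.005758

[L]_eq = 0.2442 M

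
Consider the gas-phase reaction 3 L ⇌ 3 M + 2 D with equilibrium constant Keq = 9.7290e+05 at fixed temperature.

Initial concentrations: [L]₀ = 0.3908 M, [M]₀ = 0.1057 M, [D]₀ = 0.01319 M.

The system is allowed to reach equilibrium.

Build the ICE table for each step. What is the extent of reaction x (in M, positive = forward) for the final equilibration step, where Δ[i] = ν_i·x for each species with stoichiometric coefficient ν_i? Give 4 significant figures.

x = 0.1296 M

Q₀ = 3.4423e-06 vs Keq = 9.7290e+05 ⇒ Q<K, forward
Step 1:
                   L          M          D
  I           0.3908     0.1057    0.01319
  C          -0.3887     0.3887     0.2591
  E         0.002096     0.4944     0.2723
  solve Keq expr → x = 0.1296; check Q = 9.7290e+05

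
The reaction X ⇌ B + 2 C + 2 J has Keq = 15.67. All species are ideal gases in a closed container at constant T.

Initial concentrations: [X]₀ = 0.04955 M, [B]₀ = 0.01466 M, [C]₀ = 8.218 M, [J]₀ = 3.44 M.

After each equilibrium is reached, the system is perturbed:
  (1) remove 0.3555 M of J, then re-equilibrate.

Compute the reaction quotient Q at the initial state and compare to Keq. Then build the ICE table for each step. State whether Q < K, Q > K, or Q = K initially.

Q₀ = 236.5 vs Keq = 15.67 ⇒ Q>K, reverse
Step 1:
                    X           B           C           J
  I           0.04955     0.01466       8.218        3.44
  C            0.0134     -0.0134     -0.0268     -0.0268
  E           0.06295    0.001262       8.191       3.413
  solve Keq expr → x = -0.0134; check Q = 15.67
Then remove 0.3555 M of J.
Step 2:
                    X           B           C           J
  I           0.06295    0.001262       8.191       3.058
  C       -3.0209e-04  3.0209e-04  6.0419e-04  6.0419e-04
  E           0.06265    0.001564       8.192       3.058
  solve Keq expr → x = 3.0209e-04; check Q = 15.67

Q₀ = 236.5; Q > K (proceeds reverse)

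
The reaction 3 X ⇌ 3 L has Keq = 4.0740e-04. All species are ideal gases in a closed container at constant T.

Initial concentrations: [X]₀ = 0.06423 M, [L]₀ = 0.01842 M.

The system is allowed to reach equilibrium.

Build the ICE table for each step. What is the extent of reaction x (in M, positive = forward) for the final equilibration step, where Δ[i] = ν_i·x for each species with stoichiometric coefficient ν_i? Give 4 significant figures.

x = -0.004239 M

Q₀ = 0.02359 vs Keq = 4.0740e-04 ⇒ Q>K, reverse
Step 1:
                   X          L
  I          0.06423    0.01842
  C          0.01272   -0.01272
  E          0.07695   0.005704
  solve Keq expr → x = -0.004239; check Q = 4.0740e-04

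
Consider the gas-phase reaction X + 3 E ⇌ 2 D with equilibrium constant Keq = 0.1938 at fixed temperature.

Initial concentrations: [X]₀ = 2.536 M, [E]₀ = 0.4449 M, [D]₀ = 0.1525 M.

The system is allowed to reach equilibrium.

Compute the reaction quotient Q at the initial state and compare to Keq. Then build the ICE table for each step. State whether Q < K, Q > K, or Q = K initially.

Q₀ = 0.1041 vs Keq = 0.1938 ⇒ Q<K, forward
Step 1:
                    X           E           D
  init          2.536      0.4449      0.1525
  Δ          -0.01358    -0.04073     0.02715
  eq            2.522      0.4042      0.1797
  solve Keq expr → x = 0.01358; check Q = 0.1938

Q₀ = 0.1041; Q < K (proceeds forward)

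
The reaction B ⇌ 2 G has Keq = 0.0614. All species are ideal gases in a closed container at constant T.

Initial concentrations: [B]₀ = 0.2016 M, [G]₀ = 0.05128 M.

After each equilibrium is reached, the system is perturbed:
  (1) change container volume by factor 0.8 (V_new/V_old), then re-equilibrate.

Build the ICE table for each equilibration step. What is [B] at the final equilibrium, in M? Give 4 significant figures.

Q₀ = 0.01304 vs Keq = 0.0614 ⇒ Q<K, forward
Step 1:
                  B         G
  init       0.2016   0.05128
  Δ        -0.02624   0.05248
  eq         0.1754    0.1038
  solve Keq expr → x = 0.02624; check Q = 0.0614
Then change container volume by factor 0.8 (V_new/V_old).
Step 2:
                  B         G
  init       0.2192    0.1297
  Δ        0.006051   -0.0121
  eq         0.2252    0.1176
  solve Keq expr → x = -0.006051; check Q = 0.0614

[B]_eq = 0.2252 M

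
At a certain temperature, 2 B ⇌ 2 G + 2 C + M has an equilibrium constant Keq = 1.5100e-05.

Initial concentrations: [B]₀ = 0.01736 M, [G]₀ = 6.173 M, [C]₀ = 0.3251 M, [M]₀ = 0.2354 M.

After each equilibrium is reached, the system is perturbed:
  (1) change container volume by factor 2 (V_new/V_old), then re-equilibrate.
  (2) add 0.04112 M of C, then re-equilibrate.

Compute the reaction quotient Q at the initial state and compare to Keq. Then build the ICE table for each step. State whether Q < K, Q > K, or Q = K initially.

Q₀ = 3146; Q > K (proceeds reverse)

Q₀ = 3146 vs Keq = 1.5100e-05 ⇒ Q>K, reverse
Step 1:
                    B           G           C           M
  I           0.01736       6.173      0.3251      0.2354
  C            0.3243     -0.3243     -0.3243     -0.1621
  E            0.3416       5.849  8.3851e-04     0.07327
  solve Keq expr → x = -0.1621; check Q = 1.5100e-05
Then change container volume by factor 2 (V_new/V_old).
Step 2:
                    B           G           C           M
  I            0.1708       2.924  4.1926e-04     0.03663
  C       -7.5500e-04  7.5500e-04  7.5500e-04  3.7750e-04
  E            0.1701       2.925    0.001174     0.03701
  solve Keq expr → x = 3.7750e-04; check Q = 1.5100e-05
Then add 0.04112 M of C.
Step 3:
                    B           G           C           M
  I            0.1701       2.925     0.04229     0.03701
  C           0.04012    -0.04012    -0.04012    -0.02006
  E            0.2102       2.885    0.002174     0.01695
  solve Keq expr → x = -0.02006; check Q = 1.5100e-05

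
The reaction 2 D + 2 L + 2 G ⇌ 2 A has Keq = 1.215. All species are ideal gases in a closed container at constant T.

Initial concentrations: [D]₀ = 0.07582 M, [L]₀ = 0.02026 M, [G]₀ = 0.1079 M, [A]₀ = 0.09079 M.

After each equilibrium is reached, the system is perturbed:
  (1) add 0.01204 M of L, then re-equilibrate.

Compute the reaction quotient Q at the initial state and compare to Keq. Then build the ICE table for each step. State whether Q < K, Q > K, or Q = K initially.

Q₀ = 3.0005e+05; Q > K (proceeds reverse)

Q₀ = 3.0005e+05 vs Keq = 1.215 ⇒ Q>K, reverse
Step 1:
                   D          L          G          A
  init       0.07582    0.02026     0.1079    0.09079
  Δ          0.08704    0.08704    0.08704   -0.08704
  eq          0.1629     0.1073     0.1949   0.003755
  solve Keq expr → x = -0.04352; check Q = 1.215
Then add 0.01204 M of L.
Step 2:
                   D          L          G          A
  init        0.1629     0.1193     0.1949   0.003755
  Δ       -3.8944e-04 -3.8944e-04 -3.8944e-04 3.8944e-04
  eq          0.1625     0.1189     0.1945   0.004144
  solve Keq expr → x = 1.9472e-04; check Q = 1.215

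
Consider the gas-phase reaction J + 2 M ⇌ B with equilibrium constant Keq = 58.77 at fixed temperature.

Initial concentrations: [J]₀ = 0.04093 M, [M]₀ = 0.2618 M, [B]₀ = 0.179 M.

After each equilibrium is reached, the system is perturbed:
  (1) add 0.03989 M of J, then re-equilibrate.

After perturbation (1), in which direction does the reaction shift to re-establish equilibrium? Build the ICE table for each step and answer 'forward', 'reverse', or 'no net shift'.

Q₀ = 63.81 vs Keq = 58.77 ⇒ Q>K, reverse
Step 1:
                  J         M         B
  init      0.04093    0.2618     0.179
  Δ         0.00184  0.003681  -0.00184
  eq        0.04277    0.2655    0.1772
  solve Keq expr → x = -0.00184; check Q = 58.77
Then add 0.03989 M of J.
Step 2:
                  J         M         B
  init      0.08266    0.2655    0.1772
  Δ        -0.01866  -0.03732   0.01866
  eq          0.064    0.2282    0.1958
  solve Keq expr → x = 0.01866; check Q = 58.77

Direction: forward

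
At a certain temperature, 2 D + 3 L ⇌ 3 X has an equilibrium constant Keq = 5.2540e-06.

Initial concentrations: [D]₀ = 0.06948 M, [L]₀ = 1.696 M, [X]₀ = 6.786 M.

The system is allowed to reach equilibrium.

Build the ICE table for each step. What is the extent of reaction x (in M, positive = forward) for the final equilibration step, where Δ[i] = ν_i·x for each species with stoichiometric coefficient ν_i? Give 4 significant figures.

Q₀ = 1.3269e+04 vs Keq = 5.2540e-06 ⇒ Q>K, reverse
Step 1:
                   D          L          X
  Initial    0.06948      1.696      6.786
  Change       4.274      6.411     -6.411
  Equil        4.343      8.107     0.3752
  solve Keq expr → x = -2.137; check Q = 5.2540e-06

x = -2.137 M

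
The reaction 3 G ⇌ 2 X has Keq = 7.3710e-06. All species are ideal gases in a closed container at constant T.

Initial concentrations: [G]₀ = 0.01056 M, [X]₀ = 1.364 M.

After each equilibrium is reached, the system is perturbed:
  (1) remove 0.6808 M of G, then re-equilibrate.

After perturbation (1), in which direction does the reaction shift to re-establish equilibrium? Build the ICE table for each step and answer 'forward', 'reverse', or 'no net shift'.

Q₀ = 1.5799e+06 vs Keq = 7.3710e-06 ⇒ Q>K, reverse
Step 1:
                    G           X
  I           0.01056       1.364
  C             2.034      -1.356
  E             2.045    0.007938
  solve Keq expr → x = -0.678; check Q = 7.3710e-06
Then remove 0.6808 M of G.
Step 2:
                    G           X
  I             1.364    0.007938
  C          0.005382   -0.003588
  E             1.369     0.00435
  solve Keq expr → x = -0.001794; check Q = 7.3710e-06

Direction: reverse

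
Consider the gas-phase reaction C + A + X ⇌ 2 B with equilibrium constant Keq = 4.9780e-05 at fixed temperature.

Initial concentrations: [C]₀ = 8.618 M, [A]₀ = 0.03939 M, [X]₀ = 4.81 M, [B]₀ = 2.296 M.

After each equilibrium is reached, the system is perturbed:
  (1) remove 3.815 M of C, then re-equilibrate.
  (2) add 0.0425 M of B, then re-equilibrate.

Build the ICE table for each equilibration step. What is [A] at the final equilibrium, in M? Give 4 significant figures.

[A]_eq = 1.186 M

Q₀ = 3.229 vs Keq = 4.9780e-05 ⇒ Q>K, reverse
Step 1:
                    C           A           X           B
  init          8.618     0.03939        4.81       2.296
  Δ             1.119       1.119       1.119      -2.238
  eq            9.737       1.159       5.929      0.0577
  solve Keq expr → x = -1.119; check Q = 4.9780e-05
Then remove 3.815 M of C.
Step 2:
                    C           A           X           B
  init          5.922       1.159       5.929      0.0577
  Δ          0.006266    0.006266    0.006266    -0.01253
  eq            5.928       1.165       5.935     0.04517
  solve Keq expr → x = -0.006266; check Q = 4.9780e-05
Then add 0.0425 M of B.
Step 3:
                    C           A           X           B
  init          5.928       1.165       5.935     0.08767
  Δ           0.02097     0.02097     0.02097    -0.04193
  eq            5.949       1.186       5.956     0.04574
  solve Keq expr → x = -0.02097; check Q = 4.9780e-05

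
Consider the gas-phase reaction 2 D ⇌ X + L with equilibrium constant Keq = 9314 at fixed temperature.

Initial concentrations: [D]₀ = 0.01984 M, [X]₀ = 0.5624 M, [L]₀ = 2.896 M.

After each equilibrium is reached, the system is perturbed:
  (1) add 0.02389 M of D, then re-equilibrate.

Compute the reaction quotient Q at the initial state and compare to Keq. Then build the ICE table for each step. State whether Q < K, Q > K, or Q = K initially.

Q₀ = 4138 vs Keq = 9314 ⇒ Q<K, forward
Step 1:
                    D           X           L
  init        0.01984      0.5624       2.896
  Δ          -0.00657    0.003285    0.003285
  eq          0.01327      0.5657       2.899
  solve Keq expr → x = 0.003285; check Q = 9314
Then add 0.02389 M of D.
Step 2:
                    D           X           L
  init        0.03716      0.5657       2.899
  Δ          -0.02372     0.01186     0.01186
  eq          0.01344      0.5775       2.911
  solve Keq expr → x = 0.01186; check Q = 9314

Q₀ = 4138; Q < K (proceeds forward)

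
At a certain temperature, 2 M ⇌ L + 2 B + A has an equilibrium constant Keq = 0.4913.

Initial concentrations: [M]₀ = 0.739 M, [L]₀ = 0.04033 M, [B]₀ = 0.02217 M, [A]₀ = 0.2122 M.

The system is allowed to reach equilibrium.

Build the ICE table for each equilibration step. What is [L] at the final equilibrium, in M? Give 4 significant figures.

Q₀ = 7.7022e-06 vs Keq = 0.4913 ⇒ Q<K, forward
Step 1:
                   M          L          B          A
  I            0.739    0.04033    0.02217     0.2122
  C          -0.4821      0.241     0.4821      0.241
  E           0.2569     0.2814     0.5043     0.4532
  solve Keq expr → x = 0.241; check Q = 0.4913

[L]_eq = 0.2814 M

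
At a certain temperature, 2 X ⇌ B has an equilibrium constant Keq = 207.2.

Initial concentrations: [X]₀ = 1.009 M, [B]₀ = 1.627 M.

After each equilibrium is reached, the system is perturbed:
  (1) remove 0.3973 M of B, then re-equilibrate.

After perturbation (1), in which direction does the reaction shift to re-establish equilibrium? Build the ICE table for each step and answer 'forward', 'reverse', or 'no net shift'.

Direction: forward

Q₀ = 1.598 vs Keq = 207.2 ⇒ Q<K, forward
Step 1:
                    X           B
  I             1.009       1.627
  C           -0.9088      0.4544
  E            0.1002       2.081
  solve Keq expr → x = 0.4544; check Q = 207.2
Then remove 0.3973 M of B.
Step 2:
                    X           B
  I            0.1002       1.684
  C         -0.009939    0.004969
  E           0.09029       1.689
  solve Keq expr → x = 0.004969; check Q = 207.2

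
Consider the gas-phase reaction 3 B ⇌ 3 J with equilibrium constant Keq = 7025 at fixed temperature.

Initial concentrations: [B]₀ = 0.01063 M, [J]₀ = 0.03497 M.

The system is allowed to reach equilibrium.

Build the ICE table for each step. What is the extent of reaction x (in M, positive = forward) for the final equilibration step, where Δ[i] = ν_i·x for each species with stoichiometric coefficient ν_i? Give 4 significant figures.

x = 0.002789 M

Q₀ = 35.6 vs Keq = 7025 ⇒ Q<K, forward
Step 1:
                   B          J
  I          0.01063    0.03497
  C        -0.008367   0.008367
  E         0.002263    0.04334
  solve Keq expr → x = 0.002789; check Q = 7025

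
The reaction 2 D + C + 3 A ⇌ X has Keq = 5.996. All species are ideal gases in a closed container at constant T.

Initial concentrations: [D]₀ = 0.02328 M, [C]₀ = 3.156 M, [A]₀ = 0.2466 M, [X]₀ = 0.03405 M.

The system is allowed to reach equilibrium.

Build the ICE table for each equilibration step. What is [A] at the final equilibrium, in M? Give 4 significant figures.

Q₀ = 1328 vs Keq = 5.996 ⇒ Q>K, reverse
Step 1:
                    D           C           A           X
  Initial     0.02328       3.156      0.2466     0.03405
  Change      0.05854     0.02927     0.08781    -0.02927
  Equil       0.08182       3.185      0.3344    0.004781
  solve Keq expr → x = -0.02927; check Q = 5.996

[A]_eq = 0.3344 M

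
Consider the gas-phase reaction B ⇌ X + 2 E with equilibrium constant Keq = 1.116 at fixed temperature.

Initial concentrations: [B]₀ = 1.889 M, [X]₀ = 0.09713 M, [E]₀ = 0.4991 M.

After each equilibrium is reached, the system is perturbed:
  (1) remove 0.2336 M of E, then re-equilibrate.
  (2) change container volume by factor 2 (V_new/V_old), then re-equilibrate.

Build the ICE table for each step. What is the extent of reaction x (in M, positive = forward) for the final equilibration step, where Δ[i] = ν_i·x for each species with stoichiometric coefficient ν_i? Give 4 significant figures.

Q₀ = 0.01281 vs Keq = 1.116 ⇒ Q<K, forward
Step 1:
                  B         X         E
  Initial     1.889   0.09713    0.4991
  Change     -0.529     0.529     1.058
  Equil        1.36    0.6261     1.557
  solve Keq expr → x = 0.529; check Q = 1.116
Then remove 0.2336 M of E.
Step 2:
                  B         X         E
  Initial      1.36    0.6261     1.323
  Change   -0.06298   0.06298     0.126
  Equil       1.297    0.6891     1.449
  solve Keq expr → x = 0.06298; check Q = 1.116
Then change container volume by factor 2 (V_new/V_old).
Step 3:
                  B         X         E
  Initial    0.6485    0.3445    0.7247
  Change    -0.1587    0.1587    0.3175
  Equil      0.4898    0.5033     1.042
  solve Keq expr → x = 0.1587; check Q = 1.116

x = 0.1587 M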